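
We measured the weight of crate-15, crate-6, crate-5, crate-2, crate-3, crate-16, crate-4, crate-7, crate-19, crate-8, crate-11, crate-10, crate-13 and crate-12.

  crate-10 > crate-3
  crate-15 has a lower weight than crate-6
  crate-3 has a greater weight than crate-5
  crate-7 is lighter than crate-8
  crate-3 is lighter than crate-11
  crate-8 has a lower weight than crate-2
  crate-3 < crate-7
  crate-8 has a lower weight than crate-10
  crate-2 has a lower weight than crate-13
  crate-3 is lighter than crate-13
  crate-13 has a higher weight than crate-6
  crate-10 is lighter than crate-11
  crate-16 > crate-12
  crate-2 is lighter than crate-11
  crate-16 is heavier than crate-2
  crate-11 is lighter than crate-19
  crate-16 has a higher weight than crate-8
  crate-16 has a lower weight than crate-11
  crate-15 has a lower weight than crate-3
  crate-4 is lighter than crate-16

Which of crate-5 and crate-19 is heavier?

Link the given pairs in sequence: crate-5 < crate-3; crate-3 < crate-7; crate-7 < crate-8; crate-8 < crate-2; crate-2 < crate-16; crate-16 < crate-11; crate-11 < crate-19.
Chaining these gives crate-5 < crate-3 < crate-7 < crate-8 < crate-2 < crate-16 < crate-11 < crate-19.
So crate-5 < crate-19; crate-19 is the heavier of the two.

crate-19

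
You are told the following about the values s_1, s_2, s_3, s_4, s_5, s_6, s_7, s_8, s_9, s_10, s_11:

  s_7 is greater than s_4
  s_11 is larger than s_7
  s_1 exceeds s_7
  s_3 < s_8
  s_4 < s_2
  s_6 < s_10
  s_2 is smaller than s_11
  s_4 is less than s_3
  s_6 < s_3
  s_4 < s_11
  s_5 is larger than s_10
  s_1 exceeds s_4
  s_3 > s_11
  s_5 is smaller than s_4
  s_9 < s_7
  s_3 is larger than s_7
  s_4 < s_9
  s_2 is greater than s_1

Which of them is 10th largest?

s_10

The consecutive relations fix a unique order: s_6 < s_10 < s_5 < s_4 < s_9 < s_7 < s_1 < s_2 < s_11 < s_3 < s_8.
The 10th largest is s_10.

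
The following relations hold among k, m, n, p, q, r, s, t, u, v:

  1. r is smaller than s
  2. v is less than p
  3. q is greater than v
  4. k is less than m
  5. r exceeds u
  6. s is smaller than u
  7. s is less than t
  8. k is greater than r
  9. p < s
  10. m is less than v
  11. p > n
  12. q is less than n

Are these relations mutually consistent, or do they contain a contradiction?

We have s < u stated directly, yet also u < r < k < m < v < q < n < p < s by chaining the others — so u < s. Contradiction.

inconsistent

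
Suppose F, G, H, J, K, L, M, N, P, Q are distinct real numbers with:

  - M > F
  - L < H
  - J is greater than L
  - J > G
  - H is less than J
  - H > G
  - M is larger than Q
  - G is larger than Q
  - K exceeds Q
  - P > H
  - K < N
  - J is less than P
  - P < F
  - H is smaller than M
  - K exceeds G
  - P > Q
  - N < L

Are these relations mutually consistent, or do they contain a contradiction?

consistent

The single ordering Q < G < K < N < L < H < J < P < F < M satisfies every listed relation, so no contradiction arises.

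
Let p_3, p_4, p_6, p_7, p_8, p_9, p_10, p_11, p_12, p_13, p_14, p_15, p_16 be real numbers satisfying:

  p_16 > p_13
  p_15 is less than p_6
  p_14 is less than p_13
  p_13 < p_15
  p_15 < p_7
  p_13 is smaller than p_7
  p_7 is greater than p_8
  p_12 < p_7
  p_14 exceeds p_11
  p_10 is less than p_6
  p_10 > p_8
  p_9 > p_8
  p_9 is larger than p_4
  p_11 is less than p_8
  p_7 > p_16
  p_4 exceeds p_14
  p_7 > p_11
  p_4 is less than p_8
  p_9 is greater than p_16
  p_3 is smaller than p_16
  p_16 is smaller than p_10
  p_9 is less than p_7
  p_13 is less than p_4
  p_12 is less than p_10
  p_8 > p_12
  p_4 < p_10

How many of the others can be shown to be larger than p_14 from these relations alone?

9

From p_14 the given relations immediately reach p_13, p_4.
From those, p_16, p_15, p_8, p_9, p_7, p_10 — 8 in total.
From those, p_6 — 9 in total.
No other element is forced above p_14 by the given relations, so the count is 9.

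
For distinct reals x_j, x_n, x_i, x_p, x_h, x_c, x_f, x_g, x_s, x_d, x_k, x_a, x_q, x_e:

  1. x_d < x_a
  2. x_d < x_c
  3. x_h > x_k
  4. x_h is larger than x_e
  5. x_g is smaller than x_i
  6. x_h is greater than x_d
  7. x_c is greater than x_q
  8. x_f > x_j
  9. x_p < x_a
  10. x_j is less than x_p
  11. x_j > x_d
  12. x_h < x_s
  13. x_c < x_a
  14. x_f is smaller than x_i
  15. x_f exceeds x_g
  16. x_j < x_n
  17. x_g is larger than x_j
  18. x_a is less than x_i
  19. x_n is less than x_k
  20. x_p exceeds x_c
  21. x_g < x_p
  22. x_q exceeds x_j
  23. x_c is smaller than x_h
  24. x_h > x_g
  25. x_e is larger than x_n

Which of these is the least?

Chaining upward from x_d: directly above it, x_j, x_c, x_a, x_h; then x_q, x_n, x_g, x_p, x_f, x_i, x_s; then x_k, x_e.
That covers every other element, and nothing is given below x_d, so x_d is the least.

x_d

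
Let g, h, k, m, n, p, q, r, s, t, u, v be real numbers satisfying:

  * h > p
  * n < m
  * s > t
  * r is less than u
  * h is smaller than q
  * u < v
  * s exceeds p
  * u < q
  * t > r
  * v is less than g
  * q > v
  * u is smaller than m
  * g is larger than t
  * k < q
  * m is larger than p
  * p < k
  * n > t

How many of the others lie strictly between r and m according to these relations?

3

The relations place r below m. An element lies strictly between them when it is forced above r and also forced below m.
Above r: {u, v, t, s, g, n, q}. Below m: {p, u, t, n}.
Intersection: {u, t, n} — 3.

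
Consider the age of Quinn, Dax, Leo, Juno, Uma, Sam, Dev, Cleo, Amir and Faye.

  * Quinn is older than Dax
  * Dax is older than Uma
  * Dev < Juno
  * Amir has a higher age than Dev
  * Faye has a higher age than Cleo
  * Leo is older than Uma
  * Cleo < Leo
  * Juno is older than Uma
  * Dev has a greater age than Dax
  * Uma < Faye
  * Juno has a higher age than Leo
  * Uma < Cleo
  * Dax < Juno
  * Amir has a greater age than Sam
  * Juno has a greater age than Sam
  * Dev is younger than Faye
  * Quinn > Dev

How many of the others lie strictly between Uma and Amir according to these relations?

Chaining upward from Uma reaches: Cleo, Dax, Dev, Faye, Quinn, Leo, Juno.
Chaining downward from Amir reaches: Sam, Dax, Dev.
Strictly between Uma and Amir are those in both lists: Dax, Dev — 2 elements.

2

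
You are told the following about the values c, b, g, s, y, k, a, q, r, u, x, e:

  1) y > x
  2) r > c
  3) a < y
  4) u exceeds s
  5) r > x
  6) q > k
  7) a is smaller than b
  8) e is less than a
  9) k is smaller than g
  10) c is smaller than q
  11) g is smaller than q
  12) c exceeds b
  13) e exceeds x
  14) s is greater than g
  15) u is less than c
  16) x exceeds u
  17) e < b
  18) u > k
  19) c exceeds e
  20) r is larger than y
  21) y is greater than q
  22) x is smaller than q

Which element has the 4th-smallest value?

Piecing the relations together gives one ordering: k < g < s < u < x < e < a < b < c < q < y < r.
The 4th smallest is u.

u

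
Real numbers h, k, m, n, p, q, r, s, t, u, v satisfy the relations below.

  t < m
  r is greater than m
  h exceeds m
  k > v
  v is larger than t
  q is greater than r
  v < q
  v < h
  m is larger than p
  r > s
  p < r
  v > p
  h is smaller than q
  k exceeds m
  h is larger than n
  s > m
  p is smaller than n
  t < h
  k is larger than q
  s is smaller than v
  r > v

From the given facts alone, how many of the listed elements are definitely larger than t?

From t the given relations immediately reach m, v, h.
From those, s, r, q, k — 7 in total.
No other element is forced above t by the given relations, so the count is 7.

7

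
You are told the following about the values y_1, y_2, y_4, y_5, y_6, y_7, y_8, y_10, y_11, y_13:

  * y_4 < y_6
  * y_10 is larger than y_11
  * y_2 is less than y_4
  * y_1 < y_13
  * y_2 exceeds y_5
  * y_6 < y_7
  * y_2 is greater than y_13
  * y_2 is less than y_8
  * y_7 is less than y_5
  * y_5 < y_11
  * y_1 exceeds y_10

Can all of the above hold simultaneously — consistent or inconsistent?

inconsistent

Chaining the given relations yields y_4 < y_6 < y_7 < y_5 < y_11 < y_10 < y_1 < y_13 < y_2, so y_4 < y_2. But one relation states y_2 < y_4. These cannot both hold.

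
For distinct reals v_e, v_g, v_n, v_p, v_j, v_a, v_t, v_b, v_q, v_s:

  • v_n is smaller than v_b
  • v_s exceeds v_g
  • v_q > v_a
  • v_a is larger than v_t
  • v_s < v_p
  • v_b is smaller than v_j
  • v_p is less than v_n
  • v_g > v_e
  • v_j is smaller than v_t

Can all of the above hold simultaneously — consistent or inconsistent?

consistent

The single ordering v_e < v_g < v_s < v_p < v_n < v_b < v_j < v_t < v_a < v_q satisfies every listed relation, so no contradiction arises.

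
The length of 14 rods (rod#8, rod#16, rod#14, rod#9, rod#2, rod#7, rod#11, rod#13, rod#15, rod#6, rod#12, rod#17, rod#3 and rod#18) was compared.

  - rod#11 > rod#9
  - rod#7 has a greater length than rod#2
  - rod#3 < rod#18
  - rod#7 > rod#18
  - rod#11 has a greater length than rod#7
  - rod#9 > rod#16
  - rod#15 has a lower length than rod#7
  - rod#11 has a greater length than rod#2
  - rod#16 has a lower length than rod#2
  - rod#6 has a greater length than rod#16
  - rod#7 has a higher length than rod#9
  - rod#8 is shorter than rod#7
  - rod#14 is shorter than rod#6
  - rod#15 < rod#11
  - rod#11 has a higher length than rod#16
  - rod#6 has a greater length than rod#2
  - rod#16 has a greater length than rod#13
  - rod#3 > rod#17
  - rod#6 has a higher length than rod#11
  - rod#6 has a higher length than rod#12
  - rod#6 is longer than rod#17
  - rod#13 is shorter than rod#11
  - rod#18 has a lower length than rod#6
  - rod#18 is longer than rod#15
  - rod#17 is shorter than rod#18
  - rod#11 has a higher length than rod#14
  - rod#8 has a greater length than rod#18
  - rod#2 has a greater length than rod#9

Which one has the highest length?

rod#6

Chaining downward from rod#6: directly below it, rod#17, rod#12, rod#14, rod#16, rod#18, rod#2, rod#11; then rod#3, rod#13, rod#15, rod#9, rod#7; then rod#8.
That covers every other element, and nothing is given above rod#6, so rod#6 is the highest length.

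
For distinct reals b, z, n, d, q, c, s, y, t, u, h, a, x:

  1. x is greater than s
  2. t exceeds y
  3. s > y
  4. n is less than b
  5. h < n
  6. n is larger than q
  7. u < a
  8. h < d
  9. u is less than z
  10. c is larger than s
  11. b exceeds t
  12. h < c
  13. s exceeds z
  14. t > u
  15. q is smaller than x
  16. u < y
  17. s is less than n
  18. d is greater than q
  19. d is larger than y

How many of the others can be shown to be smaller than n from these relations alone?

6

From n the given relations immediately reach q, h, s.
From those, y, z — 5 in total.
From those, u — 6 in total.
Nothing else is reachable below n; 6 in all.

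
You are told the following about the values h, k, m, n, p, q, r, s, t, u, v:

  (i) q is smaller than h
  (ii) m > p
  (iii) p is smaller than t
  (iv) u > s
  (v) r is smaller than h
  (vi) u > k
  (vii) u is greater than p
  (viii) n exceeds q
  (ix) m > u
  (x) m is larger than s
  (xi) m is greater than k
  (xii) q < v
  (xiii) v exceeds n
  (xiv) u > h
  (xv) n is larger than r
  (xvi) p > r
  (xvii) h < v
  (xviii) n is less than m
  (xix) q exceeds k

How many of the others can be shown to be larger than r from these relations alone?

7

From r the given relations immediately reach p, h, n.
From those, t, u, v, m — 7 in total.
Nothing else is reachable above r; 7 in all.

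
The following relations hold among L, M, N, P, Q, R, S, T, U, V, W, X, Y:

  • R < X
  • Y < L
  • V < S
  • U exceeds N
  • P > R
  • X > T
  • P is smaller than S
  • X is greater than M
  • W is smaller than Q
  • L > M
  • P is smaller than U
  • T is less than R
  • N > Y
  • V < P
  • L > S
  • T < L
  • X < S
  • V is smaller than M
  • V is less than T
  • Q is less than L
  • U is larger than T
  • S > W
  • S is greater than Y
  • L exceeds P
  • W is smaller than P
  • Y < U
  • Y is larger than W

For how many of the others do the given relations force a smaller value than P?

The elements the relations force below P are V, T, R, W — no chain reaches any other.
That is 4.

4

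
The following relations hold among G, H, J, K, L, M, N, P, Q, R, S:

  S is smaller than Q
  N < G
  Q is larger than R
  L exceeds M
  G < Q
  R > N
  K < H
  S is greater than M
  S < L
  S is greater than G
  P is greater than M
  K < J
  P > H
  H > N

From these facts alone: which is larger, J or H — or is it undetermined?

undetermined

Following every chain through H: above H we get P; below H we get N, K.
J is not reached, and no chain runs the other way from J to H.
So the given relations leave the order of H and J undetermined.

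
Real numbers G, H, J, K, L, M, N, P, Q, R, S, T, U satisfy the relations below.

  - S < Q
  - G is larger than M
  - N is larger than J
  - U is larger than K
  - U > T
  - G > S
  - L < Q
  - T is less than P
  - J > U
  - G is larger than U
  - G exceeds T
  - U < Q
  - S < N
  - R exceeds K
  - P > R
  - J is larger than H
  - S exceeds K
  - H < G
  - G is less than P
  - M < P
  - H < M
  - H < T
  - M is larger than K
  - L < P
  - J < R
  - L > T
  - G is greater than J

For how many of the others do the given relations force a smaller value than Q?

6

The elements the relations force below Q are H, T, K, U, L, S — no chain reaches any other.
That is 6.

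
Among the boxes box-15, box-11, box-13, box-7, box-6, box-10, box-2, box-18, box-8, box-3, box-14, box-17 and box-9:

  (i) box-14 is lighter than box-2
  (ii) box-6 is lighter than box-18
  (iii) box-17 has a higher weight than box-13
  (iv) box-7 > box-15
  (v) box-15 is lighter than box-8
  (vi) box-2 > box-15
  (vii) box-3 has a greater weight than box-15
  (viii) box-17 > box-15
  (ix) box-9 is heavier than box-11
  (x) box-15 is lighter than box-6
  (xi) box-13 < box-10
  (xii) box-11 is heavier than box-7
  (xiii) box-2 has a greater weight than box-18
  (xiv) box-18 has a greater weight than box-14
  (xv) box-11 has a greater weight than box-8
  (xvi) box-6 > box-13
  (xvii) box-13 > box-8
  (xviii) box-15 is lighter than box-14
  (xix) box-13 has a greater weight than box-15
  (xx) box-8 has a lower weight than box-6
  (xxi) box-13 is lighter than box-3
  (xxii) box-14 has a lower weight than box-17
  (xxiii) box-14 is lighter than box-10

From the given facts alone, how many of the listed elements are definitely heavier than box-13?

6

The elements the relations force above box-13 are box-17, box-6, box-10, box-18, box-3, box-2 — no chain reaches any other.
That is 6.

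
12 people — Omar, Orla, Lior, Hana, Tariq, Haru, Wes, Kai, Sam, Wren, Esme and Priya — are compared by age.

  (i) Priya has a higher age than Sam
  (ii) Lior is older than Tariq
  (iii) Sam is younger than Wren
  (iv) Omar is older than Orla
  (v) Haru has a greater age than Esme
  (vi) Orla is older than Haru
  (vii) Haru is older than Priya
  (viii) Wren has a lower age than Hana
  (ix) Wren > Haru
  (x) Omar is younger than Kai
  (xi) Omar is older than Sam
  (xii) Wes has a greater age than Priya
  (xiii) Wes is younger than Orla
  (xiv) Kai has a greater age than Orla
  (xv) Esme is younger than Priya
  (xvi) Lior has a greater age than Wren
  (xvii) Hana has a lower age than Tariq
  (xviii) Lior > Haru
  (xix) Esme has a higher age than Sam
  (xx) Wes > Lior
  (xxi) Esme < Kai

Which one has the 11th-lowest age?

Omar

Chaining the given pairs: Sam < Esme < Priya < Haru < Wren < Hana < Tariq < Lior < Wes < Orla < Omar < Kai.
The 11th smallest is Omar.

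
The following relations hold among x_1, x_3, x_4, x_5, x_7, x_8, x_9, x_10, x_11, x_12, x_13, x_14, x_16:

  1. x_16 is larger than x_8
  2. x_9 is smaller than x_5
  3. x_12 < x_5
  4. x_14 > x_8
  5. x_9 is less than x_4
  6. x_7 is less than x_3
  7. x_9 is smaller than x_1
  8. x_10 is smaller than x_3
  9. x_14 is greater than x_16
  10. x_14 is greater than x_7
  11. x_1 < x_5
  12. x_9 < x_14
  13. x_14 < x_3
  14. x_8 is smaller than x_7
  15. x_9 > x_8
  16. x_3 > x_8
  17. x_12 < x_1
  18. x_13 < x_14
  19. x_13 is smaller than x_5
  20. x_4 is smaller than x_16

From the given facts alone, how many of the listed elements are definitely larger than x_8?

8

The elements the relations force above x_8 are x_7, x_9, x_4, x_16, x_14, x_1, x_5, x_3 — no chain reaches any other.
That is 8.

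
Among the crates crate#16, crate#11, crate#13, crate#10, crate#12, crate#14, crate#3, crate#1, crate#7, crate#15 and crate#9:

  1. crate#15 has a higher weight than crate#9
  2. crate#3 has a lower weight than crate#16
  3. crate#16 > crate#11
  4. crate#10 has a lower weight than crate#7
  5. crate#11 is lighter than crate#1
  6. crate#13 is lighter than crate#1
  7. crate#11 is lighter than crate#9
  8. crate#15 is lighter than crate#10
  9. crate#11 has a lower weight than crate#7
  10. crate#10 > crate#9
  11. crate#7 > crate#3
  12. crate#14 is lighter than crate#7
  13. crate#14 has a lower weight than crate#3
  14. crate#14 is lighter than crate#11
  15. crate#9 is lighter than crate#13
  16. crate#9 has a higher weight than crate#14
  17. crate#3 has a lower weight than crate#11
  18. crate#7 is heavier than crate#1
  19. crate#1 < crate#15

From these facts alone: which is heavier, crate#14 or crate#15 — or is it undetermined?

crate#15

Link the given pairs in sequence: crate#14 < crate#3; crate#3 < crate#11; crate#11 < crate#9; crate#9 < crate#13; crate#13 < crate#1; crate#1 < crate#15.
Together: crate#14 < crate#3 < crate#11 < crate#9 < crate#13 < crate#1 < crate#15.
So crate#15 is heavier.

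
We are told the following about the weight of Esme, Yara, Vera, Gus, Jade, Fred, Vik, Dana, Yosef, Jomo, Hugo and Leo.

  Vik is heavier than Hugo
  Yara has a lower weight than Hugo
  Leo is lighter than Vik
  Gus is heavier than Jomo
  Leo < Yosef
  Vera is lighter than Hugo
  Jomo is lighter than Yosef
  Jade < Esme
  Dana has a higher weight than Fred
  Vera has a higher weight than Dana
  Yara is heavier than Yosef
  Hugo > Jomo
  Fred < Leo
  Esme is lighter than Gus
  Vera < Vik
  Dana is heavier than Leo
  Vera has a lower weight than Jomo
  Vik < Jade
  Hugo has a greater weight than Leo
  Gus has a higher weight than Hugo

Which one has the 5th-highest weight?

The consecutive relations fix a unique order: Fred < Leo < Dana < Vera < Jomo < Yosef < Yara < Hugo < Vik < Jade < Esme < Gus.
Counting 5 from the largest end gives Hugo.

Hugo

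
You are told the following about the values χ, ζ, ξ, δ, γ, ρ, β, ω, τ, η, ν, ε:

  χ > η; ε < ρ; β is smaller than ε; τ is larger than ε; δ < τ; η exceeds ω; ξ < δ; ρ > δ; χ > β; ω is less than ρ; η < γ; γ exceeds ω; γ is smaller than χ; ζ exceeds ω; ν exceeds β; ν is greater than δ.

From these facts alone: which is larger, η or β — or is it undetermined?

undetermined

Following every chain through β: above β we get ε, ν, ρ, τ, χ.
η is not reached, and no chain runs the other way from η to β.
So the given relations leave the order of β and η undetermined.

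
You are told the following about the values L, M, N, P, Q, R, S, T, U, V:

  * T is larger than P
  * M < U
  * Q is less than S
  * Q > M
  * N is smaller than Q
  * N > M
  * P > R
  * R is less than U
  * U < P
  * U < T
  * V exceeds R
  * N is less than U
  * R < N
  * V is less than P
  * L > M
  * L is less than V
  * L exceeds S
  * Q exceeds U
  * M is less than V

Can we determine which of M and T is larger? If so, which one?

Following the relations from M: M < N < U < Q < S < L < V < P < T.
So T is larger.

T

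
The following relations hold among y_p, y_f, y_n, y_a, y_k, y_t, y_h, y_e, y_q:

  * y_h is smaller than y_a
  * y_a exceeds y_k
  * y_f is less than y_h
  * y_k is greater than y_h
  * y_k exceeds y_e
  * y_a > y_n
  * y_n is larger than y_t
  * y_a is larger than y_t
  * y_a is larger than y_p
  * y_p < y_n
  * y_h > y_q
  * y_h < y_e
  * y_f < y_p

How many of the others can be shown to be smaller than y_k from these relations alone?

4

From y_k the given relations immediately reach y_h, y_e.
From those, y_q, y_f — 4 in total.
No other element is forced below y_k by the given relations, so the count is 4.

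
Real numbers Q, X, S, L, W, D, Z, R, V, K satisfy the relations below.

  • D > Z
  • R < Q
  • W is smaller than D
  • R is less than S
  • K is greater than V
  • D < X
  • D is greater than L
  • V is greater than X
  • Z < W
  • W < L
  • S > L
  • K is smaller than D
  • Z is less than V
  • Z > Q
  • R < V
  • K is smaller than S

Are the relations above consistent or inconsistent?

inconsistent

We have K < D stated directly, yet also D < X < V < K by chaining the others — so D < K. Contradiction.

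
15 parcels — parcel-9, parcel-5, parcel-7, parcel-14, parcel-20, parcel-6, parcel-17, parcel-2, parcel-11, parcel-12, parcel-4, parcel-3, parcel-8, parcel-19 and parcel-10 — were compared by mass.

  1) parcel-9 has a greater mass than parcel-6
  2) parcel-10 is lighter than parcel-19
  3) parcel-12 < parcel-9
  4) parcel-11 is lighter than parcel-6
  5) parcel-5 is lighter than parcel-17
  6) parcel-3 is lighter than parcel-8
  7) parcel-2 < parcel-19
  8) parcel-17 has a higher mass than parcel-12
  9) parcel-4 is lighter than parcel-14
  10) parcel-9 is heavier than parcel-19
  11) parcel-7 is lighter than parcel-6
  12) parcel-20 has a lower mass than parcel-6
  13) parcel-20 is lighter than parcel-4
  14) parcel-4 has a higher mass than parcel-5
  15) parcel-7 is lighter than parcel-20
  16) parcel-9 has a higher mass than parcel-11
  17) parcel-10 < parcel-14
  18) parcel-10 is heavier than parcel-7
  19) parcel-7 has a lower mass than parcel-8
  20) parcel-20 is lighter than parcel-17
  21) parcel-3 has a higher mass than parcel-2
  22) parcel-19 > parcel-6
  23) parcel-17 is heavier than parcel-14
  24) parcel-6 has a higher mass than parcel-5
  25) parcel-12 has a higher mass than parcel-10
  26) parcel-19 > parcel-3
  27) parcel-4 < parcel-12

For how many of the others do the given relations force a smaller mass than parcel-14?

From parcel-14 the given relations immediately reach parcel-10, parcel-4.
From those, parcel-7, parcel-20, parcel-5 — 5 in total.
No other element is forced below parcel-14 by the given relations, so the count is 5.

5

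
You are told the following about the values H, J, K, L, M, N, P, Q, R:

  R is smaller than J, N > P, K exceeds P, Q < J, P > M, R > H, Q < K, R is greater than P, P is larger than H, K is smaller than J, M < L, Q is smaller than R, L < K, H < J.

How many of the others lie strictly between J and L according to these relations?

1

Chaining upward from L reaches: K.
Chaining downward from J reaches: M, H, P, Q, R, K.
Strictly between L and J are those in both lists: K — 1 element.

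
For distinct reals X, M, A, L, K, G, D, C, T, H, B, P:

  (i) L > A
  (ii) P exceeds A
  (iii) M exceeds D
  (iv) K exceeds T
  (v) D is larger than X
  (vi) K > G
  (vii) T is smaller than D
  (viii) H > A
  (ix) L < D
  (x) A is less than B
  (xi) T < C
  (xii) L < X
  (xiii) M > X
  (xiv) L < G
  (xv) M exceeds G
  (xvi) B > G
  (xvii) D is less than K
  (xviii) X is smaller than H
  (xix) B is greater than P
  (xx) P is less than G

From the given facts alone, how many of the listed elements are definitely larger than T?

From T the given relations immediately reach D, K, C.
From those, M — 4 in total.
Nothing else is reachable above T; 4 in all.

4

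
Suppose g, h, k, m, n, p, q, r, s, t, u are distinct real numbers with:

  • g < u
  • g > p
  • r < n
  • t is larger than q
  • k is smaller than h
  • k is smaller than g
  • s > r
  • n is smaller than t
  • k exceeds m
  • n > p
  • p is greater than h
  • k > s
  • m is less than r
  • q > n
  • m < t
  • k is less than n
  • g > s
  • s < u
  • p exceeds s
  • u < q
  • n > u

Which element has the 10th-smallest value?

Piecing the relations together gives one ordering: m < r < s < k < h < p < g < u < n < q < t.
The 10th smallest is q.

q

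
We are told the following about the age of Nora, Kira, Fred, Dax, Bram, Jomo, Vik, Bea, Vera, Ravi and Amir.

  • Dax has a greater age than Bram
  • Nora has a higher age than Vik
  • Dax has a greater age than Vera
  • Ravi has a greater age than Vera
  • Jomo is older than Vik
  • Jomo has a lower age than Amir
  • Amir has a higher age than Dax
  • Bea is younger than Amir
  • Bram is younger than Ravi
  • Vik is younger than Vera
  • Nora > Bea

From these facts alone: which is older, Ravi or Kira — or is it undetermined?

undetermined

Following every chain through Kira: nothing is chained to Kira.
Ravi is not reached, and no chain runs the other way from Ravi to Kira.
So the given relations leave the order of Kira and Ravi undetermined.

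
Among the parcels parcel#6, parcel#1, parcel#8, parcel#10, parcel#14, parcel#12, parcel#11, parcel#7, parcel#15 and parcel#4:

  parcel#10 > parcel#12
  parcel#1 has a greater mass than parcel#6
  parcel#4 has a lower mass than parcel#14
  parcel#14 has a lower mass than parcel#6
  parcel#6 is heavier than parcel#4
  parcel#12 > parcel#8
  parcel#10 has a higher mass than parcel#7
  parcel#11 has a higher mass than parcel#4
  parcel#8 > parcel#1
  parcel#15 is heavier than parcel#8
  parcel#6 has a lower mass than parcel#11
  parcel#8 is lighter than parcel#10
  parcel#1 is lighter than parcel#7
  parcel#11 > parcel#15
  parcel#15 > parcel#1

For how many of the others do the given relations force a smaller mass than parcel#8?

Directly below parcel#8: parcel#1.
One step further: parcel#6 (2 so far).
One step further: parcel#4, parcel#14 (4 so far).
Nothing else is reachable below parcel#8; 4 in all.

4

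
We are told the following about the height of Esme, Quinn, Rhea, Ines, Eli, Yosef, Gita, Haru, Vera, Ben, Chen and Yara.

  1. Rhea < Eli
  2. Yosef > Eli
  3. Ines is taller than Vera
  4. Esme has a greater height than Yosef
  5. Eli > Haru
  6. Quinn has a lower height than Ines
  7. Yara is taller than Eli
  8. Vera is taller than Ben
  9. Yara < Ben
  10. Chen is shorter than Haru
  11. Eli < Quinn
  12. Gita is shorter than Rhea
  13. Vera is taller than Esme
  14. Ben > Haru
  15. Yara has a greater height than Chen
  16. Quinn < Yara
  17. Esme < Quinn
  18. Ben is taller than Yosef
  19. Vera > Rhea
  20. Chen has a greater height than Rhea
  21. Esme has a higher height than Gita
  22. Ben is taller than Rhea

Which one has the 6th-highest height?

The consecutive relations fix a unique order: Gita < Rhea < Chen < Haru < Eli < Yosef < Esme < Quinn < Yara < Ben < Vera < Ines.
The 6th largest is Esme.

Esme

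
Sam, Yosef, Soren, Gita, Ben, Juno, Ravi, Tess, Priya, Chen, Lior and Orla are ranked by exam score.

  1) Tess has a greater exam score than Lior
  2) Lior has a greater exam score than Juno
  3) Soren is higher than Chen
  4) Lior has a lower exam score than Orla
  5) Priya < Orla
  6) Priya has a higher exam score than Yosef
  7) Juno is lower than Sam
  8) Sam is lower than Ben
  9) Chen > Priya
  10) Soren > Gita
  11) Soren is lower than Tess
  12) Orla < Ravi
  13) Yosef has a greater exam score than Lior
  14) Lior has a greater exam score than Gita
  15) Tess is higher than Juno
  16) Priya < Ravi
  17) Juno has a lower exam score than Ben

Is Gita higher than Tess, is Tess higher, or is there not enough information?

Chaining the given relations: Gita < Lior < Yosef < Priya < Chen < Soren < Tess.
So Tess is higher.

Tess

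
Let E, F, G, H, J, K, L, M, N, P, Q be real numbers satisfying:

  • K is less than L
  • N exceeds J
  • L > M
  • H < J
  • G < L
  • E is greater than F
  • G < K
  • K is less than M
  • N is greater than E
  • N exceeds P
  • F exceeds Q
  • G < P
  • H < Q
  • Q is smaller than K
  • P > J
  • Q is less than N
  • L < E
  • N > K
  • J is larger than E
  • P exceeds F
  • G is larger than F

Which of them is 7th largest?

Piecing the relations together gives one ordering: H < Q < F < G < K < M < L < E < J < P < N.
Counting 7 from the largest end gives K.

K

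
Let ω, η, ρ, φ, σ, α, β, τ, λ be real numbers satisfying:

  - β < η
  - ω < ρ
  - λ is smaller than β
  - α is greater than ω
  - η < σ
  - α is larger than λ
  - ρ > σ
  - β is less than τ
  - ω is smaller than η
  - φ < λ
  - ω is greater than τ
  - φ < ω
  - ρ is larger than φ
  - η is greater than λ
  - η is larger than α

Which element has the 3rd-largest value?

η

Piecing the relations together gives one ordering: φ < λ < β < τ < ω < α < η < σ < ρ.
Counting 3 from the largest end gives η.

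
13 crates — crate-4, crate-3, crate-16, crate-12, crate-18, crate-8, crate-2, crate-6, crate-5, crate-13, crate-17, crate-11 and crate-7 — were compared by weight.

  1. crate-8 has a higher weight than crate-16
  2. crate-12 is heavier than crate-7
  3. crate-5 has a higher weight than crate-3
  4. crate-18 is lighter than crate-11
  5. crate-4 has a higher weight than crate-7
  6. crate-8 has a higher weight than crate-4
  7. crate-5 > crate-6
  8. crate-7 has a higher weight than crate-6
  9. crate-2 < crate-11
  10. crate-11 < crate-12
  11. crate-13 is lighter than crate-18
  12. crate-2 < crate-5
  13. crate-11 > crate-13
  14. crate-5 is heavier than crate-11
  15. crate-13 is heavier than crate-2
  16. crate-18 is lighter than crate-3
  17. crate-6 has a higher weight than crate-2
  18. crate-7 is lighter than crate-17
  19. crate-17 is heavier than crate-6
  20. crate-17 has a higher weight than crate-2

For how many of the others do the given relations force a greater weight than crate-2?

11

From crate-2 the given relations immediately reach crate-13, crate-6, crate-11, crate-5, crate-17.
From those, crate-18, crate-7, crate-12 — 8 in total.
From those, crate-3, crate-4 — 10 in total.
From those, crate-8 — 11 in total.
No other element is forced above crate-2 by the given relations, so the count is 11.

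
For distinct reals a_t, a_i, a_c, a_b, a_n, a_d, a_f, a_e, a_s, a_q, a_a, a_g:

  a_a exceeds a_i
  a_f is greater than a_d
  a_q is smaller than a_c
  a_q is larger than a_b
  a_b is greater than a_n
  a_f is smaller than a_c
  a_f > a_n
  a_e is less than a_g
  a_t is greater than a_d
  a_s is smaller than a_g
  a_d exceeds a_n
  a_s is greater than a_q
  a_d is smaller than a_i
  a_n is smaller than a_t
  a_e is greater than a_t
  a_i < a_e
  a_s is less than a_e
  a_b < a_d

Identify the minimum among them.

a_b is not least since a_n < a_b; a_q is not least since a_b < a_q; a_s is not least since a_q < a_s; a_d is not least since a_n < a_d; a_t is not least since a_d < a_t; a_f is not least since a_d < a_f; a_c is not least since a_q < a_c; a_i is not least since a_d < a_i; a_a is not least since a_i < a_a; a_e is not least since a_i < a_e; a_g is not least since a_e < a_g.
Only a_n has nothing below it, so a_n is the minimum.

a_n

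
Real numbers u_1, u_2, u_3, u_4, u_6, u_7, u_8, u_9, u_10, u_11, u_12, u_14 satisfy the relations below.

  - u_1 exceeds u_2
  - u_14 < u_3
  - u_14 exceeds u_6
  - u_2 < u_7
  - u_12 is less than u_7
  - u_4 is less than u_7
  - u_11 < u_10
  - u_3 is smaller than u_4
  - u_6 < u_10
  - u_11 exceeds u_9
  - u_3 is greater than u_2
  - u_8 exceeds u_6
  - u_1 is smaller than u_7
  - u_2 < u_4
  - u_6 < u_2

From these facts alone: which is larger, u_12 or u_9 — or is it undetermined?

Following every chain through u_9: above u_9 we get u_11, u_10.
u_12 is not reached, and no chain runs the other way from u_12 to u_9.
So the given relations leave the order of u_9 and u_12 undetermined.

undetermined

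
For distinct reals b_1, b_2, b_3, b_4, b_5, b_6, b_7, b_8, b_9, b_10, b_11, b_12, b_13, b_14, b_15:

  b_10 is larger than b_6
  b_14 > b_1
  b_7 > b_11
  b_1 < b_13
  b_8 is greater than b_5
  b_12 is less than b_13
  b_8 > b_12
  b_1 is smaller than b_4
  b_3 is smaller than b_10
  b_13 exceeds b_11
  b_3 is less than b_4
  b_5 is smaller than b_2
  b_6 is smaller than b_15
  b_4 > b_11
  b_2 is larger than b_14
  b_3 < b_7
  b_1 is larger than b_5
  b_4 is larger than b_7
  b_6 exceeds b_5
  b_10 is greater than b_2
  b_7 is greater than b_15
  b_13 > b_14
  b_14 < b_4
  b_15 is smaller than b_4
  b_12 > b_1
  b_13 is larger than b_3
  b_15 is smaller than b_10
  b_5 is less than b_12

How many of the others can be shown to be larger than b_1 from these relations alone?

From b_1 the given relations immediately reach b_12, b_14, b_4, b_13.
From those, b_8, b_2 — 6 in total.
From those, b_10 — 7 in total.
No other element is forced above b_1 by the given relations, so the count is 7.

7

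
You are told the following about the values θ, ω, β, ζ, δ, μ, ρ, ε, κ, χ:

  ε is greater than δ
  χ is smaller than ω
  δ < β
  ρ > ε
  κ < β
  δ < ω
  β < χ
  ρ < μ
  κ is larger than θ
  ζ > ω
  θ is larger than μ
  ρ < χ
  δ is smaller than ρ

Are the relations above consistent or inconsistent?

consistent

The single ordering δ < ε < ρ < μ < θ < κ < β < χ < ω < ζ satisfies every listed relation, so no contradiction arises.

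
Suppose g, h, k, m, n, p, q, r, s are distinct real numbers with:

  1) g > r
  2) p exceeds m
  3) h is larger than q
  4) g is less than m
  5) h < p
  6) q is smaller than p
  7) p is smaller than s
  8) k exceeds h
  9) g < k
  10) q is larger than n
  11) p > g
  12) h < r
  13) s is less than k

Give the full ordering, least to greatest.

The consecutive links are each given: n < q; q < h; h < r; r < g; g < m; m < p; p < s; s < k.

n < q < h < r < g < m < p < s < k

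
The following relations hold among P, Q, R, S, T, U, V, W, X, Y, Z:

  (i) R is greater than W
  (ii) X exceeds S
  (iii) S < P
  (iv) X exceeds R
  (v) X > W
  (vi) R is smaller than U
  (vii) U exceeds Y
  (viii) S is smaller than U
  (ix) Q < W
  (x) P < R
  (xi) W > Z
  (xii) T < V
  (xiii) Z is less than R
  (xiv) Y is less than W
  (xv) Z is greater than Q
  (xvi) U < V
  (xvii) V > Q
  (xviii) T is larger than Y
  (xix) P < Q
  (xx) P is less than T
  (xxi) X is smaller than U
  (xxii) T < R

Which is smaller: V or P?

The relevant relations are P < Q; Q < Z; Z < W; W < R; R < X; X < U; U < V.
Together: P < Q < Z < W < R < X < U < V.
So P < V; P is the smaller of the two.

P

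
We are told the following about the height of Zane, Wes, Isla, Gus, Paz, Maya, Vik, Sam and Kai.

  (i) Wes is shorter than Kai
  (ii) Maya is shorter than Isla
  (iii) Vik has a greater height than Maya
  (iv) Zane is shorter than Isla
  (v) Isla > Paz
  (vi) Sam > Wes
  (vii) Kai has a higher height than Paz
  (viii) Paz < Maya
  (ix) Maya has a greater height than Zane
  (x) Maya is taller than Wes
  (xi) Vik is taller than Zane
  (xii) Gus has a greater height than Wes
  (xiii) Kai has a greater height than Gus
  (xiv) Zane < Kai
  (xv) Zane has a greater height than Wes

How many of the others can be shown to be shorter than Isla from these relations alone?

4

From Isla the given relations immediately reach Paz, Zane, Maya.
From those, Wes — 4 in total.
No other element is forced below Isla by the given relations, so the count is 4.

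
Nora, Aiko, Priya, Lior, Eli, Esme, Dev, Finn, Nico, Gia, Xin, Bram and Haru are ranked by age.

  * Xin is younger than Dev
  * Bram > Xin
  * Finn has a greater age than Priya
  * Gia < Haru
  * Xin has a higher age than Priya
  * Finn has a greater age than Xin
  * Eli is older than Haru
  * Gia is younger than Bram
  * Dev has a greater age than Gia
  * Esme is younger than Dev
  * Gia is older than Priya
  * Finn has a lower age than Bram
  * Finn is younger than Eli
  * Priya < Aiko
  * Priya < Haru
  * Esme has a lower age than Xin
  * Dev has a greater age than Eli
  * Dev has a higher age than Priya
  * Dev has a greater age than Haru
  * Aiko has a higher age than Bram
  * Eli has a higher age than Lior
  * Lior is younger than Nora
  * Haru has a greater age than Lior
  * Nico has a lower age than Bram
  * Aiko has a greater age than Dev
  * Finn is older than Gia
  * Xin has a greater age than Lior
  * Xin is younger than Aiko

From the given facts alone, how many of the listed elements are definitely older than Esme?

6

From Esme the given relations immediately reach Xin, Dev.
From those, Finn, Bram, Aiko — 5 in total.
From those, Eli — 6 in total.
Nothing else is reachable above Esme; 6 in all.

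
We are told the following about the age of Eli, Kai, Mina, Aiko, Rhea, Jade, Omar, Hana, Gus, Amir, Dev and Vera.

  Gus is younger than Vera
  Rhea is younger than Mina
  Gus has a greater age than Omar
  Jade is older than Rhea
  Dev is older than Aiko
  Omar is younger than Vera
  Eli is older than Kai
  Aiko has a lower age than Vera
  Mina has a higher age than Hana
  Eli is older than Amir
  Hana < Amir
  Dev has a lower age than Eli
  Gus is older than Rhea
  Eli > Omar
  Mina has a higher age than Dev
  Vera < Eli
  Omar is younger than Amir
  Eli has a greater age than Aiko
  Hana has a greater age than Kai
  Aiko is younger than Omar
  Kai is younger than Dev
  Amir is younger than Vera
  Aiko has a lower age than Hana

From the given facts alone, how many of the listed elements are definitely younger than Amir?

The elements the relations force below Amir are Kai, Aiko, Hana, Omar — no chain reaches any other.
That is 4.

4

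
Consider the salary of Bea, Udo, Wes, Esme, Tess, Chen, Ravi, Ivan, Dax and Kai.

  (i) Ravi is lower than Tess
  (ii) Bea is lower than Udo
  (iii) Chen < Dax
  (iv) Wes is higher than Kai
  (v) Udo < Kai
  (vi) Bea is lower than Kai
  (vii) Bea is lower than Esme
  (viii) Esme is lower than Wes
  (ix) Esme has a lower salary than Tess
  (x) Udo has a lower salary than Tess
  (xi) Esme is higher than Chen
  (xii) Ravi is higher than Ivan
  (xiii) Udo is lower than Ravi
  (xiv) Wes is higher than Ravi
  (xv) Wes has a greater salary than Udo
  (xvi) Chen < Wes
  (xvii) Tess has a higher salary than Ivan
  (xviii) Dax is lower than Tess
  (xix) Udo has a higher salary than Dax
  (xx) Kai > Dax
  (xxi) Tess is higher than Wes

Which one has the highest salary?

Tess

Chaining downward from Tess: directly below it, Ivan, Dax, Udo, Ravi, Esme, Wes; then Bea, Chen, Kai.
That covers every other element, and nothing is given above Tess, so Tess is the highest salary.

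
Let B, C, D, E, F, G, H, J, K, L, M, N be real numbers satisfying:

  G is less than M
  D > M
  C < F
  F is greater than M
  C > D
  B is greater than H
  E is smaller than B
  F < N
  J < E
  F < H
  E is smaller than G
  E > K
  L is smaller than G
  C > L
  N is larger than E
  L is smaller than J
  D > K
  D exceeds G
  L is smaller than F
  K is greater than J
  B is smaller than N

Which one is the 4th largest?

F

Piecing the relations together gives one ordering: L < J < K < E < G < M < D < C < F < H < B < N.
The 4th largest is F.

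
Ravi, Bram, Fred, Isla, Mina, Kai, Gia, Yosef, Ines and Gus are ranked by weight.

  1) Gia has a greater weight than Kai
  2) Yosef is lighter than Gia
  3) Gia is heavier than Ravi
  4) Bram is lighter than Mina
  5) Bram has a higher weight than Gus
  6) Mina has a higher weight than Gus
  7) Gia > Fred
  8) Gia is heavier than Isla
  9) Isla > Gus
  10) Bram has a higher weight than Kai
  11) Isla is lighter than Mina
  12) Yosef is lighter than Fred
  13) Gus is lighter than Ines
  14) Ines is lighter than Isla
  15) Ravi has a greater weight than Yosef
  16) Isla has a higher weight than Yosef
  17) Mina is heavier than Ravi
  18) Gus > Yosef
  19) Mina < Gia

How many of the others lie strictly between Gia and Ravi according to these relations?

1

Chaining upward from Ravi reaches: Mina.
Chaining downward from Gia reaches: Kai, Yosef, Gus, Ines, Isla, Bram, Mina, Fred.
Strictly between Ravi and Gia are those in both lists: Mina — 1 element.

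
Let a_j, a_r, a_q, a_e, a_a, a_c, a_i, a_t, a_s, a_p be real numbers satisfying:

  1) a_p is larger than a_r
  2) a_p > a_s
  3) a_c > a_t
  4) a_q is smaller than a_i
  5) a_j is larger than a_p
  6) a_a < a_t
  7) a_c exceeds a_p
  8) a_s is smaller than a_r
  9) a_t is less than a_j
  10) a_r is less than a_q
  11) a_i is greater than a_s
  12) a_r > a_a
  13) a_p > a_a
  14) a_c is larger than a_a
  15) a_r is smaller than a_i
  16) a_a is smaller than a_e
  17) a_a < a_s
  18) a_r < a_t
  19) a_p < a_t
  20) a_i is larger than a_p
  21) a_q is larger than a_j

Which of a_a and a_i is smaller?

a_a < a_s and a_s < a_r give a_a < a_r.
Then a_r < a_p extends the chain to a_p.
With a_p < a_t: a_a < a_s < a_r < a_p < a_t.
Then a_t < a_j extends the chain to a_j.
With a_j < a_q: a_a < a_s < a_r < a_p < a_t < a_j < a_q.
Then a_q < a_i extends the chain to a_i.
So a_a < a_i; a_a is the smaller of the two.

a_a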